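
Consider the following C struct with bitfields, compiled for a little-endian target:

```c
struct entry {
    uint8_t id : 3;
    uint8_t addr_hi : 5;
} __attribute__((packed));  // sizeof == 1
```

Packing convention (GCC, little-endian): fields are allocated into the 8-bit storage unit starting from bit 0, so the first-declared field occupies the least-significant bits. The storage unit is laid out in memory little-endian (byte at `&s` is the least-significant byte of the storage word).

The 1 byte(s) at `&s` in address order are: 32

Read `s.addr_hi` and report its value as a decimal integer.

6

[0]=0x32 (little-endian) → word 0x32
id [0+:3] = (word>>0) & 0x7 = 2
addr_hi [3+:5] = (word>>3) & 0x1f = 6  ←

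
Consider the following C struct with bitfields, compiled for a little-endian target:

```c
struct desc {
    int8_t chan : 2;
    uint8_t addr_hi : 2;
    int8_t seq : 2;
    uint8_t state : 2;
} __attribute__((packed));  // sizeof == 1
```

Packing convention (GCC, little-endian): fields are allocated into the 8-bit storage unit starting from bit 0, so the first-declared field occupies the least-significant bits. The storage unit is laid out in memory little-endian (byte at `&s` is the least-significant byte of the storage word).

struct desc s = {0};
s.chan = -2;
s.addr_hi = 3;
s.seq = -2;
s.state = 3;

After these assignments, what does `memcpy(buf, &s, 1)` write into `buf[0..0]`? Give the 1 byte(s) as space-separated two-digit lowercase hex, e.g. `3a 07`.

chan:2 = -2 → 0x2 << 0 → word 0x02
addr_hi:2 = 3 → 0x3 << 2 → word 0x0e
seq:2 = -2 → 0x2 << 4 → word 0x2e
state:2 = 3 → 0x3 << 6 → word 0xee
word = 0xee → little-endian bytes:
  [0]=0xee

ee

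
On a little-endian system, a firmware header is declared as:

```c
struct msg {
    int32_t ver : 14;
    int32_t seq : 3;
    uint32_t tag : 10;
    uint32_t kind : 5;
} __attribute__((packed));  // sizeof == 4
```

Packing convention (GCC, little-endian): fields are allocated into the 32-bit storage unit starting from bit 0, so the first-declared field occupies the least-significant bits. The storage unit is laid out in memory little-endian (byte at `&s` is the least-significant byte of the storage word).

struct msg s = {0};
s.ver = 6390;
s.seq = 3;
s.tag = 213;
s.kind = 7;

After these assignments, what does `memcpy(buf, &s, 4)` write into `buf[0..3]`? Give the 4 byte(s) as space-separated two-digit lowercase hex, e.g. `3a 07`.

ver (14b) val=6390 bits=0x18f6 at bit 0: 0x000018f6
seq (3b) val=3 bits=0x3 at bit 14: 0x0000d8f6
tag (10b) val=213 bits=0xd5 at bit 17: 0x01aad8f6
kind (5b) val=7 bits=0x7 at bit 27: 0x39aad8f6
word = 0x39aad8f6 → little-endian bytes:
  [0]=0xf6  [1]=0xd8  [2]=0xaa  [3]=0x39

f6 d8 aa 39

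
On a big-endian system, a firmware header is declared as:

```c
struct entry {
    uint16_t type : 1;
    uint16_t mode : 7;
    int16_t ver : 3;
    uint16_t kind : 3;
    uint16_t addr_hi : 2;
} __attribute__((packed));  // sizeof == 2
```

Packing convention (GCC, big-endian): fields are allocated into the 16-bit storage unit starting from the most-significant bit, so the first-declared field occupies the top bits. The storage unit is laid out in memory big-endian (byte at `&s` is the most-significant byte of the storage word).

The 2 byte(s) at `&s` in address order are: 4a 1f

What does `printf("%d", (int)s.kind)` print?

7

[0]=0x4a [1]=0x1f (big-endian) → word 0x4a1f
type:1 @ bit 15 → (0x4a1f>>15)&0x1 = 0x0
mode:7 @ bit 8 → (0x4a1f>>8)&0x7f = 0x4a
ver:3 @ bit 5 → (0x4a1f>>5)&0x7 = 0x0
kind:3 @ bit 2 → (0x4a1f>>2)&0x7 = 0x7  ←
addr_hi:2 @ bit 0 → (0x4a1f>>0)&0x3 = 0x3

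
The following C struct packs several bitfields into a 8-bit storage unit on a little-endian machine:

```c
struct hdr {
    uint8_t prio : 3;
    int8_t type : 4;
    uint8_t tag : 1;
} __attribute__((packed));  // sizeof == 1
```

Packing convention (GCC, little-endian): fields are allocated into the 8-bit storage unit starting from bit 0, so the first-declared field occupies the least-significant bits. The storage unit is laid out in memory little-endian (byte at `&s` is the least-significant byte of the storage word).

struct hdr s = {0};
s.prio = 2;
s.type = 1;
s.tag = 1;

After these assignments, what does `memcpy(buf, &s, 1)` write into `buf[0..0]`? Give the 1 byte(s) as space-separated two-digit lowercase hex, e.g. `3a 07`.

8a

[0+:3] prio=2 & 0x7 = 0x2; word=0x02
[3+:4] type=1 & 0xf = 0x1; word=0x0a
[7+:1] tag=1 & 0x1 = 0x1; word=0x8a
word = 0x8a → little-endian bytes:
  [0]=0x8a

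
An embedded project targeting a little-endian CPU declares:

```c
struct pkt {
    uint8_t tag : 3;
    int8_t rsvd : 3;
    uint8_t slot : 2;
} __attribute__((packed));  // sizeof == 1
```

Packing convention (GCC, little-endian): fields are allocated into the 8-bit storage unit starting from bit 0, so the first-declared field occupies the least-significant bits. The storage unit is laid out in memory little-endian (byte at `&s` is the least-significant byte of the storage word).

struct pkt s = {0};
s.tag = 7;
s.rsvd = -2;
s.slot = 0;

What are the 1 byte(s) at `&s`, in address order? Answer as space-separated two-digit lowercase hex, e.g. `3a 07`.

tag:3 = 7 → 0x7 << 0 → word 0x07
rsvd:3 = -2 → 0x6 << 3 → word 0x37
slot:2 = 0 → 0x0 << 6 → word 0x37
word = 0x37 → little-endian bytes:
  [0]=0x37

37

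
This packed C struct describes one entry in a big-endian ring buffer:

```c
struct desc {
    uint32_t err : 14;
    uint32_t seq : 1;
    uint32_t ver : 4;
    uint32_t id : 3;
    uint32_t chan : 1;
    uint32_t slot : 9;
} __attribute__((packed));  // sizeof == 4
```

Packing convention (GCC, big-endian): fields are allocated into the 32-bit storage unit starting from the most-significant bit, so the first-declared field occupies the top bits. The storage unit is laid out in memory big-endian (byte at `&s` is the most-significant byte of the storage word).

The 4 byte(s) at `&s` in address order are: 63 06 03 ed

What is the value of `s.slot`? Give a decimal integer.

[0]=0x63 [1]=0x06 [2]=0x03 [3]=0xed (big-endian) → word 0x630603ed
err:14 @ bit 18 → (0x630603ed>>18)&0x3fff = 0x18c1
seq:1 @ bit 17 → (0x630603ed>>17)&0x1 = 0x1
ver:4 @ bit 13 → (0x630603ed>>13)&0xf = 0x0
id:3 @ bit 10 → (0x630603ed>>10)&0x7 = 0x0
chan:1 @ bit 9 → (0x630603ed>>9)&0x1 = 0x1
slot:9 @ bit 0 → (0x630603ed>>0)&0x1ff = 0x1ed  ←

493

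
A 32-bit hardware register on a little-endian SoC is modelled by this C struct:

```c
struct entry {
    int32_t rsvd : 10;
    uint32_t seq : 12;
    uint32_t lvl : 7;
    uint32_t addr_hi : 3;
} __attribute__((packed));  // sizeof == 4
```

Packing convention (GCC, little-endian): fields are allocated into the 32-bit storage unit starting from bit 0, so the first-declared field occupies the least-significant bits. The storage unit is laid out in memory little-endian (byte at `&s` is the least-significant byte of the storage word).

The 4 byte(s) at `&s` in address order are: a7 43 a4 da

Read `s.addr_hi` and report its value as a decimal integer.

[0]=0xa7 [1]=0x43 [2]=0xa4 [3]=0xda (little-endian) → word 0xdaa443a7
rsvd [0+:10] = (word>>0) & 0x3ff = 935
seq [10+:12] = (word>>10) & 0xfff = 2320
lvl [22+:7] = (word>>22) & 0x7f = 106
addr_hi [29+:3] = (word>>29) & 0x7 = 6  ←

6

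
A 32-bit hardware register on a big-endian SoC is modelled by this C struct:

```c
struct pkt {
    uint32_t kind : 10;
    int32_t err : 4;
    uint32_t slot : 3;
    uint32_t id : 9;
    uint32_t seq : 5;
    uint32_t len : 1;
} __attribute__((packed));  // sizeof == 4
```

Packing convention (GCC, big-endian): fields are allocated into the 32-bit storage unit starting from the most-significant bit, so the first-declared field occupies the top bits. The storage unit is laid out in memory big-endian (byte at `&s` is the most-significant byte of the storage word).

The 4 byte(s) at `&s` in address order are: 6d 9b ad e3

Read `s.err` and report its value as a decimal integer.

[0]=0x6d [1]=0x9b [2]=0xad [3]=0xe3 (big-endian) → word 0x6d9bade3
kind [22+:10] = (word>>22) & 0x3ff = 438
err [18+:4] = (word>>18) & 0xf = 6  ←
slot [15+:3] = (word>>15) & 0x7 = 7
id [6+:9] = (word>>6) & 0x1ff = 183
seq [1+:5] = (word>>1) & 0x1f = 17
len [0+:1] = (word>>0) & 0x1 = 1
err signed 4b, MSB=0: value = 6

6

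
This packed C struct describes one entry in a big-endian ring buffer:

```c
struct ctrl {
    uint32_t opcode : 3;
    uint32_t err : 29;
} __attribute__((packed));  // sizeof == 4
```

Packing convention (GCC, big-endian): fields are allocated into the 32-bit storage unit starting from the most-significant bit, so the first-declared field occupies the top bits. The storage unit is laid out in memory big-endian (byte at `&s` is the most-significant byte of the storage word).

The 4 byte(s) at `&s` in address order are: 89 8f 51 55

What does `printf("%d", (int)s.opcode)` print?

4

[0]=0x89 [1]=0x8f [2]=0x51 [3]=0x55 (big-endian) → word 0x898f5155
opcode:3 @ bit 29 → (0x898f5155>>29)&0x7 = 0x4  ←
err:29 @ bit 0 → (0x898f5155>>0)&0x1fffffff = 0x98f5155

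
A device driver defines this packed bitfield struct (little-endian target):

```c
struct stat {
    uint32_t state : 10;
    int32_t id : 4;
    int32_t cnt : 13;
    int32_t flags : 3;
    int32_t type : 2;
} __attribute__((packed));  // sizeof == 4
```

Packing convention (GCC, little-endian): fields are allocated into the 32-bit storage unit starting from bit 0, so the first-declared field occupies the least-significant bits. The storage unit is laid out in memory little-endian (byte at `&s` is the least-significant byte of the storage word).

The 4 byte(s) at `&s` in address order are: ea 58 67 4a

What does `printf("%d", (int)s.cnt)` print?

2461

[0]=0xea [1]=0x58 [2]=0x67 [3]=0x4a (little-endian) → word 0x4a6758ea
state [0+:10] = (word>>0) & 0x3ff = 234
id [10+:4] = (word>>10) & 0xf = 6
cnt [14+:13] = (word>>14) & 0x1fff = 2461  ←
flags [27+:3] = (word>>27) & 0x7 = 1
type [30+:2] = (word>>30) & 0x3 = 1
cnt signed 13b, MSB=0: value = 2461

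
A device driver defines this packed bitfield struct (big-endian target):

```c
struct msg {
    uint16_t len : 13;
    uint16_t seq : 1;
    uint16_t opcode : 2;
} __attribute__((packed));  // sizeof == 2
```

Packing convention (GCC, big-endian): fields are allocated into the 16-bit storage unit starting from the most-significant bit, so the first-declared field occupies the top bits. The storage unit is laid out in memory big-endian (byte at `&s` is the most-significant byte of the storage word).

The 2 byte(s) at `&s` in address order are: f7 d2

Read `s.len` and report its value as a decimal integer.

[0]=0xf7 [1]=0xd2 (big-endian) → word 0xf7d2
len [3+:13] = (word>>3) & 0x1fff = 7930  ←
seq [2+:1] = (word>>2) & 0x1 = 0
opcode [0+:2] = (word>>0) & 0x3 = 2

7930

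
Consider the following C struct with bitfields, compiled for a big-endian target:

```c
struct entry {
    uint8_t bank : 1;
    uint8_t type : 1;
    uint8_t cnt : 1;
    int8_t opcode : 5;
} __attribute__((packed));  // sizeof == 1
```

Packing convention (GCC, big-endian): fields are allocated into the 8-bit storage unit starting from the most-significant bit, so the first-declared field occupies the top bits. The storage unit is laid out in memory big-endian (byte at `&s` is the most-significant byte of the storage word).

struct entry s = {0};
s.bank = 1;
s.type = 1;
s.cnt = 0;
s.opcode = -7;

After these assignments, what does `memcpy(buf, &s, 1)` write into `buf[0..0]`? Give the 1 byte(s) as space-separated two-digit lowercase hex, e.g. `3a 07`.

d9

bank (1b) val=1 bits=0x1 at bit 7: 0x80
type (1b) val=1 bits=0x1 at bit 6: 0xc0
cnt (1b) val=0 bits=0x0 at bit 5: 0xc0
opcode (5b) val=-7 bits=0x19 at bit 0: 0xd9
word = 0xd9 → big-endian bytes:
  [0]=0xd9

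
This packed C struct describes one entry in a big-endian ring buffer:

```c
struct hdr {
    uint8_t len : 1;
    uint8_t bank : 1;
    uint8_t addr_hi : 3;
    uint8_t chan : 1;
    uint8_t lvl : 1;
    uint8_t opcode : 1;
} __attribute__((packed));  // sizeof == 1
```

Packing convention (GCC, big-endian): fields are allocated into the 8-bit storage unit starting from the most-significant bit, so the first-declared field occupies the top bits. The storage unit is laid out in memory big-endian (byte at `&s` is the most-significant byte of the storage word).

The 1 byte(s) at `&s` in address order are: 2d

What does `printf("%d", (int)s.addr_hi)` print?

[0]=0x2d (big-endian) → word 0x2d
len [7+:1] = (word>>7) & 0x1 = 0
bank [6+:1] = (word>>6) & 0x1 = 0
addr_hi [3+:3] = (word>>3) & 0x7 = 5  ←
chan [2+:1] = (word>>2) & 0x1 = 1
lvl [1+:1] = (word>>1) & 0x1 = 0
opcode [0+:1] = (word>>0) & 0x1 = 1

5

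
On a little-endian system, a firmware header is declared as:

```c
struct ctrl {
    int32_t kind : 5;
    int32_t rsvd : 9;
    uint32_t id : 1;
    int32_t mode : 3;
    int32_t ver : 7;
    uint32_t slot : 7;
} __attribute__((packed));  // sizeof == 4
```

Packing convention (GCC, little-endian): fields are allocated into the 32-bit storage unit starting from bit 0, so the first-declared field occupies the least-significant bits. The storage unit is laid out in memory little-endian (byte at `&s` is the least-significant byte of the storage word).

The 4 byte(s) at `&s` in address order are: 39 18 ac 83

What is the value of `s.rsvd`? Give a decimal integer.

[0]=0x39 [1]=0x18 [2]=0xac [3]=0x83 (little-endian) → word 0x83ac1839
kind [0+:5] = (word>>0) & 0x1f = 25
rsvd [5+:9] = (word>>5) & 0x1ff = 193  ←
id [14+:1] = (word>>14) & 0x1 = 0
mode [15+:3] = (word>>15) & 0x7 = 0
ver [18+:7] = (word>>18) & 0x7f = 107
slot [25+:7] = (word>>25) & 0x7f = 65
rsvd signed 9b, MSB=0: value = 193

193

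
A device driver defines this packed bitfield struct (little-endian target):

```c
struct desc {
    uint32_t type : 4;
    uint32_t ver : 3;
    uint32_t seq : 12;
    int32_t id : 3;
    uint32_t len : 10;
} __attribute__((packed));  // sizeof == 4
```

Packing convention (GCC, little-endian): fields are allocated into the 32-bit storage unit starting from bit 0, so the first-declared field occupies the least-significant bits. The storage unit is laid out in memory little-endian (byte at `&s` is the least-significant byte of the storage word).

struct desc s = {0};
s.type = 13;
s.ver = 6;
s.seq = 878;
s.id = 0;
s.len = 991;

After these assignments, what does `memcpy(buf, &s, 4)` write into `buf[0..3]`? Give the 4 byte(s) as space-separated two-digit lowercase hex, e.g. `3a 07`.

6d b7 c1 f7

type (4b) val=13 bits=0xd at bit 0: 0x0000000d
ver (3b) val=6 bits=0x6 at bit 4: 0x0000006d
seq (12b) val=878 bits=0x36e at bit 7: 0x0001b76d
id (3b) val=0 bits=0x0 at bit 19: 0x0001b76d
len (10b) val=991 bits=0x3df at bit 22: 0xf7c1b76d
word = 0xf7c1b76d → little-endian bytes:
  [0]=0x6d  [1]=0xb7  [2]=0xc1  [3]=0xf7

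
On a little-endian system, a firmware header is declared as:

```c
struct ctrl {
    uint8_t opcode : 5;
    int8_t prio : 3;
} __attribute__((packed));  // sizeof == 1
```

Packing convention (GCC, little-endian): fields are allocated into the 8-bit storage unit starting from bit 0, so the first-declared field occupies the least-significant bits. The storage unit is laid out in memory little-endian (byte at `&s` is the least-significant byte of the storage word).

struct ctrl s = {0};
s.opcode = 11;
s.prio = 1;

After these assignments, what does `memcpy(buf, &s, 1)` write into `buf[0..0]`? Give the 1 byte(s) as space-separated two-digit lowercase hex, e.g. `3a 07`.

2b

opcode:5 = 11 → 0xb << 0 → word 0x0b
prio:3 = 1 → 0x1 << 5 → word 0x2b
word = 0x2b → little-endian bytes:
  [0]=0x2b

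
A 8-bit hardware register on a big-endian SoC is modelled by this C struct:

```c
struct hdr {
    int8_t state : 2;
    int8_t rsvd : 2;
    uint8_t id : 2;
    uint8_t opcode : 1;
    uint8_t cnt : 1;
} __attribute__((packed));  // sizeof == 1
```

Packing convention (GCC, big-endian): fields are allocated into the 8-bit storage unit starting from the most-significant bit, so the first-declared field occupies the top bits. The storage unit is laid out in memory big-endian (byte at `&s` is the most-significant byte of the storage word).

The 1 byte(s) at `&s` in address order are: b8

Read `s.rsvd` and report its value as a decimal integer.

[0]=0xb8 (big-endian) → word 0xb8
state:2 @ bit 6 → (0xb8>>6)&0x3 = 0x2
rsvd:2 @ bit 4 → (0xb8>>4)&0x3 = 0x3  ←
id:2 @ bit 2 → (0xb8>>2)&0x3 = 0x2
opcode:1 @ bit 1 → (0xb8>>1)&0x1 = 0x0
cnt:1 @ bit 0 → (0xb8>>0)&0x1 = 0x0
rsvd signed 2b, MSB=1: 3 - 4 = -1

-1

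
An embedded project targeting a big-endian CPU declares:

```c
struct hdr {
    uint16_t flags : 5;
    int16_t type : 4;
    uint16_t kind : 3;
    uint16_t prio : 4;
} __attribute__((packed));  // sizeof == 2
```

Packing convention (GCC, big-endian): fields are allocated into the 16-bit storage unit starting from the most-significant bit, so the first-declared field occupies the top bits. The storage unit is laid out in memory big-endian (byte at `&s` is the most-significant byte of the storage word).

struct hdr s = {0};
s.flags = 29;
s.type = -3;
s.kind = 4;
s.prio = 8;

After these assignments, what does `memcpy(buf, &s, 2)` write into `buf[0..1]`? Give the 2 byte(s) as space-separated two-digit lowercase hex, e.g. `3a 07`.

flags:5 = 29 → 0x1d << 11 → word 0xe800
type:4 = -3 → 0xd << 7 → word 0xee80
kind:3 = 4 → 0x4 << 4 → word 0xeec0
prio:4 = 8 → 0x8 << 0 → word 0xeec8
word = 0xeec8 → big-endian bytes:
  [0]=0xee  [1]=0xc8

ee c8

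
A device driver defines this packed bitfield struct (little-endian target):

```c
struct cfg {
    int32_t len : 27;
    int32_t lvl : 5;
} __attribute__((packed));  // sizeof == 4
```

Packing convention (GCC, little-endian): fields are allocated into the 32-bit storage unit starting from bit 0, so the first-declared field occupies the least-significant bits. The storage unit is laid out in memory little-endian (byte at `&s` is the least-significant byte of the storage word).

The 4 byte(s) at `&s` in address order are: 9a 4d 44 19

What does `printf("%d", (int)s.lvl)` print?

[0]=0x9a [1]=0x4d [2]=0x44 [3]=0x19 (little-endian) → word 0x19444d9a
len:27 @ bit 0 → (0x19444d9a>>0)&0x7ffffff = 0x1444d9a
lvl:5 @ bit 27 → (0x19444d9a>>27)&0x1f = 0x3  ←
lvl signed 5b, MSB=0: value = 3

3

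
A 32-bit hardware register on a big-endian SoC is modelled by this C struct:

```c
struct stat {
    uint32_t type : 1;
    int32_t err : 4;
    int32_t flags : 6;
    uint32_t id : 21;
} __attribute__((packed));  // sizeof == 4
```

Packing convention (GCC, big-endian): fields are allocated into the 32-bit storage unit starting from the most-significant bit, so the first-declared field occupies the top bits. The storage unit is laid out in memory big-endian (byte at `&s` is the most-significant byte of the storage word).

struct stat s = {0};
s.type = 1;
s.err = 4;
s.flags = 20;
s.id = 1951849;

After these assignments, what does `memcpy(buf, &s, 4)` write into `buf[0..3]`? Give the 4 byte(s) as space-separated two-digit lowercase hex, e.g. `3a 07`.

a2 9d c8 69

type (1b) val=1 bits=0x1 at bit 31: 0x80000000
err (4b) val=4 bits=0x4 at bit 27: 0xa0000000
flags (6b) val=20 bits=0x14 at bit 21: 0xa2800000
id (21b) val=1951849 bits=0x1dc869 at bit 0: 0xa29dc869
word = 0xa29dc869 → big-endian bytes:
  [0]=0xa2  [1]=0x9d  [2]=0xc8  [3]=0x69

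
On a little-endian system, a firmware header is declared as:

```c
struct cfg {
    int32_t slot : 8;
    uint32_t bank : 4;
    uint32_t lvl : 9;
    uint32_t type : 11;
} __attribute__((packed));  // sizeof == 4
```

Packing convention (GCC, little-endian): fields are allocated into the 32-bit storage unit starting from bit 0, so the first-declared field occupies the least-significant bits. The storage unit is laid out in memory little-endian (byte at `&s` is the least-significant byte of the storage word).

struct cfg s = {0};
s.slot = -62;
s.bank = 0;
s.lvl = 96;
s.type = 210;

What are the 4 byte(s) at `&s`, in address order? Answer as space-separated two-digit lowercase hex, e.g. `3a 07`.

c2 00 46 1a

slot (8b) val=-62 bits=0xc2 at bit 0: 0x000000c2
bank (4b) val=0 bits=0x0 at bit 8: 0x000000c2
lvl (9b) val=96 bits=0x60 at bit 12: 0x000600c2
type (11b) val=210 bits=0xd2 at bit 21: 0x1a4600c2
word = 0x1a4600c2 → little-endian bytes:
  [0]=0xc2  [1]=0x00  [2]=0x46  [3]=0x1a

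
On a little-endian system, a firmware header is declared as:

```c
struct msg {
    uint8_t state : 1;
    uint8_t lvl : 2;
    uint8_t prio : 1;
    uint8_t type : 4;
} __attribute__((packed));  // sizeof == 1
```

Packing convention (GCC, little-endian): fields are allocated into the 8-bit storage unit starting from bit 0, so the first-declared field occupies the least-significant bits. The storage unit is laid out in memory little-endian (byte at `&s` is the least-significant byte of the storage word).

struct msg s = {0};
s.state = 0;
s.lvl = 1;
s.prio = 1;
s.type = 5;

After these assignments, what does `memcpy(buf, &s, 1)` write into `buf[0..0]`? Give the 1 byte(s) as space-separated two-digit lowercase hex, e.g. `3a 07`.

[0+:1] state=0 & 0x1 = 0x0; word=0x00
[1+:2] lvl=1 & 0x3 = 0x1; word=0x02
[3+:1] prio=1 & 0x1 = 0x1; word=0x0a
[4+:4] type=5 & 0xf = 0x5; word=0x5a
word = 0x5a → little-endian bytes:
  [0]=0x5a

5a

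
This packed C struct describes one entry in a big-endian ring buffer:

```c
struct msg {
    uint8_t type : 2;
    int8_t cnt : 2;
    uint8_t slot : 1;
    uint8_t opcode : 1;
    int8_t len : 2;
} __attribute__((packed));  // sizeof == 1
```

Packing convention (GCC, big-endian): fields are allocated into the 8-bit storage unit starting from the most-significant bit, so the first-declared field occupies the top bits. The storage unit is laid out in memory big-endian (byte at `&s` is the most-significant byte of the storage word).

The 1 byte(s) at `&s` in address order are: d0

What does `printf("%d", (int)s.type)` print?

3

[0]=0xd0 (big-endian) → word 0xd0
type:2 @ bit 6 → (0xd0>>6)&0x3 = 0x3  ←
cnt:2 @ bit 4 → (0xd0>>4)&0x3 = 0x1
slot:1 @ bit 3 → (0xd0>>3)&0x1 = 0x0
opcode:1 @ bit 2 → (0xd0>>2)&0x1 = 0x0
len:2 @ bit 0 → (0xd0>>0)&0x3 = 0x0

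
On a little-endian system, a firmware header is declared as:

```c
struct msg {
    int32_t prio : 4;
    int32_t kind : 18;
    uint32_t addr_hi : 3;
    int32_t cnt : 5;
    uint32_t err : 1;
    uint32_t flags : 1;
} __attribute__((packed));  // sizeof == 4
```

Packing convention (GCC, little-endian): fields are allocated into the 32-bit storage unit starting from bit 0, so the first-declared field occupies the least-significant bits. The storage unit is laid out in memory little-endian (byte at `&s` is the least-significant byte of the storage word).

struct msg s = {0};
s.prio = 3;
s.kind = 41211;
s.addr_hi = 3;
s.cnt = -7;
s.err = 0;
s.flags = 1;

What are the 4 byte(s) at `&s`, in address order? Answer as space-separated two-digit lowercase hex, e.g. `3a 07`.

b3 0f ca b2

prio:4 = 3 → 0x3 << 0 → word 0x00000003
kind:18 = 41211 → 0xa0fb << 4 → word 0x000a0fb3
addr_hi:3 = 3 → 0x3 << 22 → word 0x00ca0fb3
cnt:5 = -7 → 0x19 << 25 → word 0x32ca0fb3
err:1 = 0 → 0x0 << 30 → word 0x32ca0fb3
flags:1 = 1 → 0x1 << 31 → word 0xb2ca0fb3
word = 0xb2ca0fb3 → little-endian bytes:
  [0]=0xb3  [1]=0x0f  [2]=0xca  [3]=0xb2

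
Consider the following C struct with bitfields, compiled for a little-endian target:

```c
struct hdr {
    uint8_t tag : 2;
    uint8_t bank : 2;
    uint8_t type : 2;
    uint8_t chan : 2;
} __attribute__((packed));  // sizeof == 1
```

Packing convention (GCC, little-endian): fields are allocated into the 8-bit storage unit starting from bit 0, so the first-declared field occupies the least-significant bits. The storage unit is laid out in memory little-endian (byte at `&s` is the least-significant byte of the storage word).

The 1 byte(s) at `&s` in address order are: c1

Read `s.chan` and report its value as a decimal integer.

3

[0]=0xc1 (little-endian) → word 0xc1
tag [0+:2] = (word>>0) & 0x3 = 1
bank [2+:2] = (word>>2) & 0x3 = 0
type [4+:2] = (word>>4) & 0x3 = 0
chan [6+:2] = (word>>6) & 0x3 = 3  ←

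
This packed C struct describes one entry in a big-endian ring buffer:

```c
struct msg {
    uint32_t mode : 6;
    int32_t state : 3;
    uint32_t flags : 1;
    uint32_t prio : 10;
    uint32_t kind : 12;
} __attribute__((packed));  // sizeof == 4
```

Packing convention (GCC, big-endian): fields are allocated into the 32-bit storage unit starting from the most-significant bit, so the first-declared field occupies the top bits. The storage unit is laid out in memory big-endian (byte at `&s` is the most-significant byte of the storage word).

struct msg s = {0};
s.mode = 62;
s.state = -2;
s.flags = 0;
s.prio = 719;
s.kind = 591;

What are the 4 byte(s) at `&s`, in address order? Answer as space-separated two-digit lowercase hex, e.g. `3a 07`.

fb 2c f2 4f

mode (6b) val=62 bits=0x3e at bit 26: 0xf8000000
state (3b) val=-2 bits=0x6 at bit 23: 0xfb000000
flags (1b) val=0 bits=0x0 at bit 22: 0xfb000000
prio (10b) val=719 bits=0x2cf at bit 12: 0xfb2cf000
kind (12b) val=591 bits=0x24f at bit 0: 0xfb2cf24f
word = 0xfb2cf24f → big-endian bytes:
  [0]=0xfb  [1]=0x2c  [2]=0xf2  [3]=0x4f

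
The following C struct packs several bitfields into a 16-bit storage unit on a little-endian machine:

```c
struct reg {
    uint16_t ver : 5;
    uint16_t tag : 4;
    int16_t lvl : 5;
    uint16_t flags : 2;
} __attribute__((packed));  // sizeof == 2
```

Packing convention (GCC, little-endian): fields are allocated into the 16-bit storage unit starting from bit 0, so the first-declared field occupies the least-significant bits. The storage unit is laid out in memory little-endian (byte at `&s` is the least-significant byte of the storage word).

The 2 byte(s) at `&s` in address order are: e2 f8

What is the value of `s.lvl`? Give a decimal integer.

-4

[0]=0xe2 [1]=0xf8 (little-endian) → word 0xf8e2
ver [0+:5] = (word>>0) & 0x1f = 2
tag [5+:4] = (word>>5) & 0xf = 7
lvl [9+:5] = (word>>9) & 0x1f = 28  ←
flags [14+:2] = (word>>14) & 0x3 = 3
lvl signed 5b, MSB=1: 28 - 32 = -4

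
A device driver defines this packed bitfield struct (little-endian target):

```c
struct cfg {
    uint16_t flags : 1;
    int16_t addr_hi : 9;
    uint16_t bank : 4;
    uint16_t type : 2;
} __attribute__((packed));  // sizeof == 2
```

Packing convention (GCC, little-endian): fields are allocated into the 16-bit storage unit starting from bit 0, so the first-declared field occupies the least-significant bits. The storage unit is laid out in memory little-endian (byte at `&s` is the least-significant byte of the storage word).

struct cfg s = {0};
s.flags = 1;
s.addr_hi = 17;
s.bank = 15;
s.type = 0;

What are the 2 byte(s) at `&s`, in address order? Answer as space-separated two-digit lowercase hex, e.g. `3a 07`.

flags (1b) val=1 bits=0x1 at bit 0: 0x0001
addr_hi (9b) val=17 bits=0x11 at bit 1: 0x0023
bank (4b) val=15 bits=0xf at bit 10: 0x3c23
type (2b) val=0 bits=0x0 at bit 14: 0x3c23
word = 0x3c23 → little-endian bytes:
  [0]=0x23  [1]=0x3c

23 3c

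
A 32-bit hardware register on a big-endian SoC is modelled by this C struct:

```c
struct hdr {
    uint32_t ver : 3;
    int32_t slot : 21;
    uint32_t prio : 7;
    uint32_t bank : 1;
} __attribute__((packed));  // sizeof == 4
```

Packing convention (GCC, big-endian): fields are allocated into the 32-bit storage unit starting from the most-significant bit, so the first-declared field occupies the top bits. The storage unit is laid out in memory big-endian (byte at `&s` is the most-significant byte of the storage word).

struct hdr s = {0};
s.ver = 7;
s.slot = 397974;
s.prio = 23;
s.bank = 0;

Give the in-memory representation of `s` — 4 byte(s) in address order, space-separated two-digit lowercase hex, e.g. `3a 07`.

[29+:3] ver=7 & 0x7 = 0x7; word=0xe0000000
[8+:21] slot=397974 & 0x1fffff = 0x61296; word=0xe6129600
[1+:7] prio=23 & 0x7f = 0x17; word=0xe612962e
[0+:1] bank=0 & 0x1 = 0x0; word=0xe612962e
word = 0xe612962e → big-endian bytes:
  [0]=0xe6  [1]=0x12  [2]=0x96  [3]=0x2e

e6 12 96 2e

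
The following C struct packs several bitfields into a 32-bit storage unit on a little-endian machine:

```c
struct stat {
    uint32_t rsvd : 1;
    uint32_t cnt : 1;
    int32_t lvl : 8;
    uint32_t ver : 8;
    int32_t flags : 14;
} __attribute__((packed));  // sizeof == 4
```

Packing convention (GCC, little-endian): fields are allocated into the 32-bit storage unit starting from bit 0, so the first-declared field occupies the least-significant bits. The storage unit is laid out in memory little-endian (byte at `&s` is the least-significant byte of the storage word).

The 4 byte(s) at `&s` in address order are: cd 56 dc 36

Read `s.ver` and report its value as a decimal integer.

[0]=0xcd [1]=0x56 [2]=0xdc [3]=0x36 (little-endian) → word 0x36dc56cd
rsvd:1 @ bit 0 → (0x36dc56cd>>0)&0x1 = 0x1
cnt:1 @ bit 1 → (0x36dc56cd>>1)&0x1 = 0x0
lvl:8 @ bit 2 → (0x36dc56cd>>2)&0xff = 0xb3
ver:8 @ bit 10 → (0x36dc56cd>>10)&0xff = 0x15  ←
flags:14 @ bit 18 → (0x36dc56cd>>18)&0x3fff = 0xdb7

21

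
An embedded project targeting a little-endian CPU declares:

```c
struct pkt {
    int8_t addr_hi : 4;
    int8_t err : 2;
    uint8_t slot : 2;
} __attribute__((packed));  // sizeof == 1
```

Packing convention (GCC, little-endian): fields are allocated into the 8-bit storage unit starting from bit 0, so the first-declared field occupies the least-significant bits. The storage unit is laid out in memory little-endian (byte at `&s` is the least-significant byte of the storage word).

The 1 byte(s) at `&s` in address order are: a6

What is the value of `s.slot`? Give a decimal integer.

[0]=0xa6 (little-endian) → word 0xa6
addr_hi:4 @ bit 0 → (0xa6>>0)&0xf = 0x6
err:2 @ bit 4 → (0xa6>>4)&0x3 = 0x2
slot:2 @ bit 6 → (0xa6>>6)&0x3 = 0x2  ←

2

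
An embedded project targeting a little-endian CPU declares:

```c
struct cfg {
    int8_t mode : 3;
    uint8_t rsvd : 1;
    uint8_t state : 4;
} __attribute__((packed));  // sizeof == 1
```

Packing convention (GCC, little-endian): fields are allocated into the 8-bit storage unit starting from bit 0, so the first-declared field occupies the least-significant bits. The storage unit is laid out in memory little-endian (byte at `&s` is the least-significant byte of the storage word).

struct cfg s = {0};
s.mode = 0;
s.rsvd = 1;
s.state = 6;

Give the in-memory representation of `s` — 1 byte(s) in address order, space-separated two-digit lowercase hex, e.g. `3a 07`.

68

[0+:3] mode=0 & 0x7 = 0x0; word=0x00
[3+:1] rsvd=1 & 0x1 = 0x1; word=0x08
[4+:4] state=6 & 0xf = 0x6; word=0x68
word = 0x68 → little-endian bytes:
  [0]=0x68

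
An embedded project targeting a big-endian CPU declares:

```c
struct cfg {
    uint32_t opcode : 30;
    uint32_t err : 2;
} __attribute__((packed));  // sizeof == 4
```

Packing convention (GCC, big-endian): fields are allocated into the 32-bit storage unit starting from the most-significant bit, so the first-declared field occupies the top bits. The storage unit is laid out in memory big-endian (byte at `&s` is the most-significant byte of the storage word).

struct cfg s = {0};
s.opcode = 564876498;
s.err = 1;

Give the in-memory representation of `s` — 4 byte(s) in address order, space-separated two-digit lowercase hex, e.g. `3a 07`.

86 ad 53 49

opcode (30b) val=564876498 bits=0x21ab54d2 at bit 2: 0x86ad5348
err (2b) val=1 bits=0x1 at bit 0: 0x86ad5349
word = 0x86ad5349 → big-endian bytes:
  [0]=0x86  [1]=0xad  [2]=0x53  [3]=0x49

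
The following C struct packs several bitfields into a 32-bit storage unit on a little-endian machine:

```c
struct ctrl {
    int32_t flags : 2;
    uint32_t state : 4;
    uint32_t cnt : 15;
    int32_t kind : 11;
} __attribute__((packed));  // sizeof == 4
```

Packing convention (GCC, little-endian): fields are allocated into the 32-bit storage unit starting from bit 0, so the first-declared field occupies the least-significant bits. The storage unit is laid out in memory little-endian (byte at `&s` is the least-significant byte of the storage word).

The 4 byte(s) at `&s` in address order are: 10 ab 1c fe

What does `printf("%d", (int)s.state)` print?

[0]=0x10 [1]=0xab [2]=0x1c [3]=0xfe (little-endian) → word 0xfe1cab10
flags:2 @ bit 0 → (0xfe1cab10>>0)&0x3 = 0x0
state:4 @ bit 2 → (0xfe1cab10>>2)&0xf = 0x4  ←
cnt:15 @ bit 6 → (0xfe1cab10>>6)&0x7fff = 0x72ac
kind:11 @ bit 21 → (0xfe1cab10>>21)&0x7ff = 0x7f0

4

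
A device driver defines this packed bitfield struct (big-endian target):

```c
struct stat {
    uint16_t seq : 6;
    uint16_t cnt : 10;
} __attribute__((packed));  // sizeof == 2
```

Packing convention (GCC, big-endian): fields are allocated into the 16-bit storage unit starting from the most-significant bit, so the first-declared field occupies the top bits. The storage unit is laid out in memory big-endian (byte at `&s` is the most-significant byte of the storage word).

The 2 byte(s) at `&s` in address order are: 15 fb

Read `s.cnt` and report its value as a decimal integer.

[0]=0x15 [1]=0xfb (big-endian) → word 0x15fb
seq:6 @ bit 10 → (0x15fb>>10)&0x3f = 0x5
cnt:10 @ bit 0 → (0x15fb>>0)&0x3ff = 0x1fb  ←

507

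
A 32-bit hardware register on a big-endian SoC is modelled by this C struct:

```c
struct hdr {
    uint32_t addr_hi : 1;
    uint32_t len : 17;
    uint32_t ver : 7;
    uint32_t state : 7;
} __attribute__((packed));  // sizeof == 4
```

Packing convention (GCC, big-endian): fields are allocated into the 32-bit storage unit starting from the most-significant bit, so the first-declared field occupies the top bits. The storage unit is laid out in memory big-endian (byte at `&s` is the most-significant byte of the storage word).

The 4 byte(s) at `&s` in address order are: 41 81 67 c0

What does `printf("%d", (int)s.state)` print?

64

[0]=0x41 [1]=0x81 [2]=0x67 [3]=0xc0 (big-endian) → word 0x418167c0
addr_hi [31+:1] = (word>>31) & 0x1 = 0
len [14+:17] = (word>>14) & 0x1ffff = 67077
ver [7+:7] = (word>>7) & 0x7f = 79
state [0+:7] = (word>>0) & 0x7f = 64  ←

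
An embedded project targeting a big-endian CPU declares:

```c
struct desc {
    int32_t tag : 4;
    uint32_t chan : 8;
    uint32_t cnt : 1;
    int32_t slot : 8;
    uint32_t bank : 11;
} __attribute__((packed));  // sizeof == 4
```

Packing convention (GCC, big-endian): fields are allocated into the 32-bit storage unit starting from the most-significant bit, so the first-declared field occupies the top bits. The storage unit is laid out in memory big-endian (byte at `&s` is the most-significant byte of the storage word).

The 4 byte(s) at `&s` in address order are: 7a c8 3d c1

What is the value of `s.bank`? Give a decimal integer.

[0]=0x7a [1]=0xc8 [2]=0x3d [3]=0xc1 (big-endian) → word 0x7ac83dc1
tag [28+:4] = (word>>28) & 0xf = 7
chan [20+:8] = (word>>20) & 0xff = 172
cnt [19+:1] = (word>>19) & 0x1 = 1
slot [11+:8] = (word>>11) & 0xff = 7
bank [0+:11] = (word>>0) & 0x7ff = 1473  ←

1473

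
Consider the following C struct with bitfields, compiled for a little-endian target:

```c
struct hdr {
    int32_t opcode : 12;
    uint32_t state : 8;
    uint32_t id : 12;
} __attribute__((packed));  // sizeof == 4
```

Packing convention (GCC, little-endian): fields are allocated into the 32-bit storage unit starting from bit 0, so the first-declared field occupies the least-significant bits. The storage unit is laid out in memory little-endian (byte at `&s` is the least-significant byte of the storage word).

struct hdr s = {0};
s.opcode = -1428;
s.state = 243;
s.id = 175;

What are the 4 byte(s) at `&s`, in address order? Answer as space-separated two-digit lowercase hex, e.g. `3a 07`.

6c 3a ff 0a

[0+:12] opcode=-1428 & 0xfff = 0xa6c; word=0x00000a6c
[12+:8] state=243 & 0xff = 0xf3; word=0x000f3a6c
[20+:12] id=175 & 0xfff = 0xaf; word=0x0aff3a6c
word = 0x0aff3a6c → little-endian bytes:
  [0]=0x6c  [1]=0x3a  [2]=0xff  [3]=0x0a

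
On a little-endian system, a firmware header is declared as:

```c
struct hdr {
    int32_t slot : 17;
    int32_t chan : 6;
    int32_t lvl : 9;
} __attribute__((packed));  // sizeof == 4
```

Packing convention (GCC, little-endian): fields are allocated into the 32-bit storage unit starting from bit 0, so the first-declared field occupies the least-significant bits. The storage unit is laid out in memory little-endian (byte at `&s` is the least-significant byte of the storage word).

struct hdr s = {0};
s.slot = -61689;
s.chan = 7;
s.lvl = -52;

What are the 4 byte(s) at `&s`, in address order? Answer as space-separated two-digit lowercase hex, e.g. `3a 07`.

[0+:17] slot=-61689 & 0x1ffff = 0x10f07; word=0x00010f07
[17+:6] chan=7 & 0x3f = 0x7; word=0x000f0f07
[23+:9] lvl=-52 & 0x1ff = 0x1cc; word=0xe60f0f07
word = 0xe60f0f07 → little-endian bytes:
  [0]=0x07  [1]=0x0f  [2]=0x0f  [3]=0xe6

07 0f 0f e6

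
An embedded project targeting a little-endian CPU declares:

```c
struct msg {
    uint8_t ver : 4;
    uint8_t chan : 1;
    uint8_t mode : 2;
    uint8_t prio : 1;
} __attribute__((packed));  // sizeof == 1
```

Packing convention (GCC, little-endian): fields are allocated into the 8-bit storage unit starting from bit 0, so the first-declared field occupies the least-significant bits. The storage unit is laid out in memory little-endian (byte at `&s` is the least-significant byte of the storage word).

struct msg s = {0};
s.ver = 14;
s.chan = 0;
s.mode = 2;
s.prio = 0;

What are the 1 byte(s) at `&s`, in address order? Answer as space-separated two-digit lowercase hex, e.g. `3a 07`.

4e

ver (4b) val=14 bits=0xe at bit 0: 0x0e
chan (1b) val=0 bits=0x0 at bit 4: 0x0e
mode (2b) val=2 bits=0x2 at bit 5: 0x4e
prio (1b) val=0 bits=0x0 at bit 7: 0x4e
word = 0x4e → little-endian bytes:
  [0]=0x4e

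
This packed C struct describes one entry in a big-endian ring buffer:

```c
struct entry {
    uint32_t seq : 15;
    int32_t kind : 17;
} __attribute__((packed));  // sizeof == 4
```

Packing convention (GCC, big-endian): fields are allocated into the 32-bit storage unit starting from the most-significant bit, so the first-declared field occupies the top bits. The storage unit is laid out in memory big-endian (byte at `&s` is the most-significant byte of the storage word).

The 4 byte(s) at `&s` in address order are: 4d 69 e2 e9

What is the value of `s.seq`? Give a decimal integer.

9908

[0]=0x4d [1]=0x69 [2]=0xe2 [3]=0xe9 (big-endian) → word 0x4d69e2e9
seq [17+:15] = (word>>17) & 0x7fff = 9908  ←
kind [0+:17] = (word>>0) & 0x1ffff = 123625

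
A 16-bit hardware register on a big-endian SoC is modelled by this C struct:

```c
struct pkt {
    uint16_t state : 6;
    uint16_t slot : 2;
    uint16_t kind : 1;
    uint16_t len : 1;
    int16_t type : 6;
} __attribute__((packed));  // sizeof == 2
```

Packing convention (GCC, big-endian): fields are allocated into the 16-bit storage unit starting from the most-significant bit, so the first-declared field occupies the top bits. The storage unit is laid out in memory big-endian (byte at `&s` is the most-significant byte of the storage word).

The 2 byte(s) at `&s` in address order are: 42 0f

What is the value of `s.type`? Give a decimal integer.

15

[0]=0x42 [1]=0x0f (big-endian) → word 0x420f
state:6 @ bit 10 → (0x420f>>10)&0x3f = 0x10
slot:2 @ bit 8 → (0x420f>>8)&0x3 = 0x2
kind:1 @ bit 7 → (0x420f>>7)&0x1 = 0x0
len:1 @ bit 6 → (0x420f>>6)&0x1 = 0x0
type:6 @ bit 0 → (0x420f>>0)&0x3f = 0xf  ←
type signed 6b, MSB=0: value = 15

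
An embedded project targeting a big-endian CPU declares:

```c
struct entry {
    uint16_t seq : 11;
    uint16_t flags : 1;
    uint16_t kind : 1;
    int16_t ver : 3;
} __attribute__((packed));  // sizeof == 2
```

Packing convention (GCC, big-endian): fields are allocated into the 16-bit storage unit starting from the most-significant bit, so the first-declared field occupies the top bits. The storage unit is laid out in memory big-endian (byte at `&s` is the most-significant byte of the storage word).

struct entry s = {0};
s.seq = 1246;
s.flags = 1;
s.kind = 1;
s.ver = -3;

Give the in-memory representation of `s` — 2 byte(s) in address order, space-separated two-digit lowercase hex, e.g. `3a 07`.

9b dd

seq:11 = 1246 → 0x4de << 5 → word 0x9bc0
flags:1 = 1 → 0x1 << 4 → word 0x9bd0
kind:1 = 1 → 0x1 << 3 → word 0x9bd8
ver:3 = -3 → 0x5 << 0 → word 0x9bdd
word = 0x9bdd → big-endian bytes:
  [0]=0x9b  [1]=0xdd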